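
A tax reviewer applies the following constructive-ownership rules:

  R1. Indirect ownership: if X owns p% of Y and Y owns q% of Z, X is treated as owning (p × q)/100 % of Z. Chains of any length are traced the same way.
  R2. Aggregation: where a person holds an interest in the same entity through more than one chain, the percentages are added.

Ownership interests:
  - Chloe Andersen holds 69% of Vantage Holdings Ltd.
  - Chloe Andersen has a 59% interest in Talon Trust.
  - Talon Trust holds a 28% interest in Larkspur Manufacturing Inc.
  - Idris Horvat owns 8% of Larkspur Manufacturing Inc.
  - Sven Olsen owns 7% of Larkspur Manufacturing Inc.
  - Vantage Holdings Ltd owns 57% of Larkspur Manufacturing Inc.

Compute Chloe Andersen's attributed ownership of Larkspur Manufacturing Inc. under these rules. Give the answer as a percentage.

Chain via Talon Trust (R1): 59% × 28% = 16.52% of Larkspur Manufacturing Inc.
Chain via Vantage Holdings Ltd (R1): 69% × 57% = 39.33% of Larkspur Manufacturing Inc.
Aggregating (R2): 16.52% + 39.33% = 55.85%.

55.85%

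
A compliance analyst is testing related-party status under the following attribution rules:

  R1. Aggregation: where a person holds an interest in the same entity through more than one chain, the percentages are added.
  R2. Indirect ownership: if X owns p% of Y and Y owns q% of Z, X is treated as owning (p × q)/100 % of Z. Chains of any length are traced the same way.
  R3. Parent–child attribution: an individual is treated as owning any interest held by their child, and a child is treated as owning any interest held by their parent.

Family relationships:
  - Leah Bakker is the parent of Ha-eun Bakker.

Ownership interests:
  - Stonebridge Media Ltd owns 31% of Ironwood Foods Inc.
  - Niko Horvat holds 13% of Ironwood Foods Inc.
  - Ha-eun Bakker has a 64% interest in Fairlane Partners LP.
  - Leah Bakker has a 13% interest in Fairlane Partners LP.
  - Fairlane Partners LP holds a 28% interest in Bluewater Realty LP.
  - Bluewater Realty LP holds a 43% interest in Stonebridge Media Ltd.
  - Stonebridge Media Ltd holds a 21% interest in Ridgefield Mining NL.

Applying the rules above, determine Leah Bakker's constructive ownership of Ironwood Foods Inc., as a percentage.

2.873948%

By parent–child attribution (R3), Leah Bakker is treated as also owning Ha-eun Bakker's interest in Fairlane Partners LP, giving 13% + 64% = 77%.
Chain via Fairlane Partners LP → Bluewater Realty LP → Stonebridge Media Ltd (R2): 77% × 28% × 43% × 31% = 2.873948% of Ironwood Foods Inc.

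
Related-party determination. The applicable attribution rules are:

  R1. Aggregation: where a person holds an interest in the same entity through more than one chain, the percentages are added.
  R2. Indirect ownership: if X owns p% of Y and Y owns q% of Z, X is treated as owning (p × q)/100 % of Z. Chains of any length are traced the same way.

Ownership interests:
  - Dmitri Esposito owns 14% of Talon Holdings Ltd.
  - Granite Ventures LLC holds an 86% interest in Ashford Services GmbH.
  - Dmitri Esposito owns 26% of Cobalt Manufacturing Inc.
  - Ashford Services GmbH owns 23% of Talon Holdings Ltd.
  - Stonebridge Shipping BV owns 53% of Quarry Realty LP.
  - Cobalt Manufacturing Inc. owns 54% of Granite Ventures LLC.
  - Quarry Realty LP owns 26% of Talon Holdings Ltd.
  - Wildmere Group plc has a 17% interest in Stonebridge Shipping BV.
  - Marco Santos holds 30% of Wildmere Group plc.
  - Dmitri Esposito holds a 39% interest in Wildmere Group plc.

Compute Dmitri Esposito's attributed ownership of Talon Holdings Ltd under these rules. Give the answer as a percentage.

17.690726%

Chain via Wildmere Group plc → Stonebridge Shipping BV → Quarry Realty LP (R2): 39% × 17% × 53% × 26% = 0.913614% of Talon Holdings Ltd.
Chain via Cobalt Manufacturing Inc. → Granite Ventures LLC → Ashford Services GmbH (R2): 26% × 54% × 86% × 23% = 2.777112% of Talon Holdings Ltd.
Direct interest in Talon Holdings Ltd: 14%.
Aggregating (R1): 0.913614% + 2.777112% + 14% = 17.690726%.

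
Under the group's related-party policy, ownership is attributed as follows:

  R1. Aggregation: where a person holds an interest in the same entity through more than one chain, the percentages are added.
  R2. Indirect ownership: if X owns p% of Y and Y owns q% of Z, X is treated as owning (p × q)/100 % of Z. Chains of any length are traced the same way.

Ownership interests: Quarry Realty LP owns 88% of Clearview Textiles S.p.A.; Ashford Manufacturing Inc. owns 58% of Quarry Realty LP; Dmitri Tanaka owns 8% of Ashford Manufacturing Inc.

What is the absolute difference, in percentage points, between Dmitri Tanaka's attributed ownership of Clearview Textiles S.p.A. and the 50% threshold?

Chain via Ashford Manufacturing Inc. → Quarry Realty LP (R2): 8% × 58% × 88% = 4.0832% of Clearview Textiles S.p.A.
4.0832% falls short of the 50% threshold by 45.9168 percentage points.

45.9168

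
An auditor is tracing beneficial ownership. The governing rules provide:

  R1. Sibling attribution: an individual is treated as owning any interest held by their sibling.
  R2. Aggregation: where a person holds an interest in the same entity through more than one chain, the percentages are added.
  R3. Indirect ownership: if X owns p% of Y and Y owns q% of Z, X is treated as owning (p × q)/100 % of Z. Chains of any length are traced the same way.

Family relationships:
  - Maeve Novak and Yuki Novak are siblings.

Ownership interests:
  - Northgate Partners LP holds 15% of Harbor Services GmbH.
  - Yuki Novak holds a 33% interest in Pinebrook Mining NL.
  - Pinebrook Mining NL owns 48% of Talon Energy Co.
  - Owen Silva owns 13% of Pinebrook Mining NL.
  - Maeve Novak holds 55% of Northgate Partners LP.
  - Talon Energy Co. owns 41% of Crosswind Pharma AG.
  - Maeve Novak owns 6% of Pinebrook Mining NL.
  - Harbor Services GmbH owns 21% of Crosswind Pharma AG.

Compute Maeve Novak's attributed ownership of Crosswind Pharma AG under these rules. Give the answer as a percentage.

9.4077%

By sibling attribution (R1), Maeve Novak is treated as also owning Yuki Novak's interest in Pinebrook Mining NL, giving 6% + 33% = 39%.
Chain via Northgate Partners LP → Harbor Services GmbH (R3): 55% × 15% × 21% = 1.7325% of Crosswind Pharma AG.
Chain via Pinebrook Mining NL → Talon Energy Co. (R3): 39% × 48% × 41% = 7.6752% of Crosswind Pharma AG.
Aggregating (R2): 1.7325% + 7.6752% = 9.4077%.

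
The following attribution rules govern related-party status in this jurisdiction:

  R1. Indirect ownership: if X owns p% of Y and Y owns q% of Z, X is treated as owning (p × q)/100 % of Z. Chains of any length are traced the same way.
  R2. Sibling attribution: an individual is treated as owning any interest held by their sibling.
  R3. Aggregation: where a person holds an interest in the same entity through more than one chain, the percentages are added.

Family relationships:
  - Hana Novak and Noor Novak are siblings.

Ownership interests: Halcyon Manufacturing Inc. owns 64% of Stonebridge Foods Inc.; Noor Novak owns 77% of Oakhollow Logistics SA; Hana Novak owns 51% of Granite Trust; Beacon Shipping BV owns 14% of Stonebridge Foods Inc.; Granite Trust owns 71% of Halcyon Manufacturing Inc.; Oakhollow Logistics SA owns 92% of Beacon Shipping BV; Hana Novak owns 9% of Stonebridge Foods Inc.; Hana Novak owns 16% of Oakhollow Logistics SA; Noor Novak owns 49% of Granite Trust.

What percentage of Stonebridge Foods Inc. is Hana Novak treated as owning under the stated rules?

66.4184%

By sibling attribution (R2), Hana Novak is treated as also owning Noor Novak's interest in Granite Trust, giving 51% + 49% = 100%.
By sibling attribution (R2), Hana Novak is treated as also owning Noor Novak's interest in Oakhollow Logistics SA, giving 16% + 77% = 93%.
Chain via Granite Trust → Halcyon Manufacturing Inc. (R1): 100% × 71% × 64% = 45.44% of Stonebridge Foods Inc.
Chain via Oakhollow Logistics SA → Beacon Shipping BV (R1): 93% × 92% × 14% = 11.9784% of Stonebridge Foods Inc.
Direct interest in Stonebridge Foods Inc: 9%.
Aggregating (R3): 45.44% + 11.9784% + 9% = 66.4184%.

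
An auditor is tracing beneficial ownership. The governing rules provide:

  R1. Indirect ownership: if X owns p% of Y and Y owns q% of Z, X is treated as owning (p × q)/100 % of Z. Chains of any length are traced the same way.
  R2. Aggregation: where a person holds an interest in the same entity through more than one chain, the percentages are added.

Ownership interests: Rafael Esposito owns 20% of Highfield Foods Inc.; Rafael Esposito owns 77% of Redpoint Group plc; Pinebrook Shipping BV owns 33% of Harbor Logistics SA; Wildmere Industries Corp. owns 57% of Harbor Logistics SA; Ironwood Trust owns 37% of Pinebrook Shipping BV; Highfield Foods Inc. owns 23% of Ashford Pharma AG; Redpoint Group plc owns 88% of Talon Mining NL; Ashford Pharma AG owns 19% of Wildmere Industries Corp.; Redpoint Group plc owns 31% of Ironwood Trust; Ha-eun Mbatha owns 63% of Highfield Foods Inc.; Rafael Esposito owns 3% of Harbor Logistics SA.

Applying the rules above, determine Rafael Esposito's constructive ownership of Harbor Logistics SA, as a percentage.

6.412707%

Chain via Redpoint Group plc → Ironwood Trust → Pinebrook Shipping BV (R1): 77% × 31% × 37% × 33% = 2.914527% of Harbor Logistics SA.
Chain via Highfield Foods Inc. → Ashford Pharma AG → Wildmere Industries Corp. (R1): 20% × 23% × 19% × 57% = 0.49818% of Harbor Logistics SA.
Direct interest in Harbor Logistics SA: 3%.
Aggregating (R2): 2.914527% + 0.49818% + 3% = 6.412707%.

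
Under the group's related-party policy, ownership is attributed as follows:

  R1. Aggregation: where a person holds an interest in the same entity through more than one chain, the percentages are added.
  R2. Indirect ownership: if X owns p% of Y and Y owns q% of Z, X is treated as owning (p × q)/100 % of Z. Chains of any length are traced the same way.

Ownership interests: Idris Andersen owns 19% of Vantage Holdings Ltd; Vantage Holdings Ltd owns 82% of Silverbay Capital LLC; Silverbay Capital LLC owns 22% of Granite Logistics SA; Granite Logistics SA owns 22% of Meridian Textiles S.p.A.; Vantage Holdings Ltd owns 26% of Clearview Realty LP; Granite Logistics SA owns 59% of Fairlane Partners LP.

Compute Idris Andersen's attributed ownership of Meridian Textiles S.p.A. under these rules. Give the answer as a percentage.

Chain via Vantage Holdings Ltd → Silverbay Capital LLC → Granite Logistics SA (R2): 19% × 82% × 22% × 22% = 0.754072% of Meridian Textiles S.p.A.

0.754072%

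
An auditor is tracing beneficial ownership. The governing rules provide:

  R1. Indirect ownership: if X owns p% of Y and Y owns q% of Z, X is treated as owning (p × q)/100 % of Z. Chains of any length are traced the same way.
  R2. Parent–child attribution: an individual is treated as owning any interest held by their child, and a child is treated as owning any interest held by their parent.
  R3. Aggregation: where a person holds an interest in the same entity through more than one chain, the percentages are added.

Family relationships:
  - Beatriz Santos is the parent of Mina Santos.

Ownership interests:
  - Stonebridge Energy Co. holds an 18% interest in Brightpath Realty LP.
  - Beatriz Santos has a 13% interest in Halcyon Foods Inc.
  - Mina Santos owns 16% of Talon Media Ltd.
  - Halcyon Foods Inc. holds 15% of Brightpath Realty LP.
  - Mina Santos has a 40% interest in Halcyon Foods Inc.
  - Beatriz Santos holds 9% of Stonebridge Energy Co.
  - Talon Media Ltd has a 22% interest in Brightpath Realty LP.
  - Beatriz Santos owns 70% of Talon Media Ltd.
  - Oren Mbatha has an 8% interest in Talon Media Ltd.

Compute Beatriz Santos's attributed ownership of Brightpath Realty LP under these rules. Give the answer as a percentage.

By parent–child attribution (R2), Beatriz Santos is treated as also owning Mina Santos's interest in Halcyon Foods Inc, giving 13% + 40% = 53%.
By parent–child attribution (R2), Beatriz Santos is treated as also owning Mina Santos's interest in Talon Media Ltd, giving 70% + 16% = 86%.
Chain via Stonebridge Energy Co. (R1): 9% × 18% = 1.62% of Brightpath Realty LP.
Chain via Halcyon Foods Inc. (R1): 53% × 15% = 7.95% of Brightpath Realty LP.
Chain via Talon Media Ltd (R1): 86% × 22% = 18.92% of Brightpath Realty LP.
Aggregating (R3): 1.62% + 7.95% + 18.92% = 28.49%.

28.49%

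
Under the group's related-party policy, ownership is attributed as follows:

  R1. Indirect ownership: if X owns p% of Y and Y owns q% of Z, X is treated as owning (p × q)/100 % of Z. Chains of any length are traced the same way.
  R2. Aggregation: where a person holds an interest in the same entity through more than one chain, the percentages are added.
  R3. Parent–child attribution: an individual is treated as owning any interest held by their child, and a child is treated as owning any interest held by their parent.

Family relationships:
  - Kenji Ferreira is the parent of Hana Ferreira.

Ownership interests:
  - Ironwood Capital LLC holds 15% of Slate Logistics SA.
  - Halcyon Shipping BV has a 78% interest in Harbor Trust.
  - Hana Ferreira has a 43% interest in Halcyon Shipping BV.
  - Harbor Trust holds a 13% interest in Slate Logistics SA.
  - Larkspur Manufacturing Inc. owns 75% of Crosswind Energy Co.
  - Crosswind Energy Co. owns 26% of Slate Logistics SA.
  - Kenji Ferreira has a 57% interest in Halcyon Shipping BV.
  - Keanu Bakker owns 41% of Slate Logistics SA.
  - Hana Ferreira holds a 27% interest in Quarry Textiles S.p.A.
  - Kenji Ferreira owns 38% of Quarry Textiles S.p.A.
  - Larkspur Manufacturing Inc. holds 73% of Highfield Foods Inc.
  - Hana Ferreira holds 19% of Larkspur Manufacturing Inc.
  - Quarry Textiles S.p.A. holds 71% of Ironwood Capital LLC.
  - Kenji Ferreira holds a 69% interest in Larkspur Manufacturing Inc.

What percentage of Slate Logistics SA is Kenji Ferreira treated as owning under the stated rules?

34.2225%

By parent–child attribution (R3), Kenji Ferreira is treated as also owning Hana Ferreira's interest in Quarry Textiles S.p.A, giving 38% + 27% = 65%.
By parent–child attribution (R3), Kenji Ferreira is treated as also owning Hana Ferreira's interest in Larkspur Manufacturing Inc, giving 69% + 19% = 88%.
By parent–child attribution (R3), Kenji Ferreira is treated as also owning Hana Ferreira's interest in Halcyon Shipping BV, giving 57% + 43% = 100%.
Chain via Quarry Textiles S.p.A. → Ironwood Capital LLC (R1): 65% × 71% × 15% = 6.9225% of Slate Logistics SA.
Chain via Larkspur Manufacturing Inc. → Crosswind Energy Co. (R1): 88% × 75% × 26% = 17.16% of Slate Logistics SA.
Chain via Halcyon Shipping BV → Harbor Trust (R1): 100% × 78% × 13% = 10.14% of Slate Logistics SA.
Aggregating (R2): 6.9225% + 17.16% + 10.14% = 34.2225%.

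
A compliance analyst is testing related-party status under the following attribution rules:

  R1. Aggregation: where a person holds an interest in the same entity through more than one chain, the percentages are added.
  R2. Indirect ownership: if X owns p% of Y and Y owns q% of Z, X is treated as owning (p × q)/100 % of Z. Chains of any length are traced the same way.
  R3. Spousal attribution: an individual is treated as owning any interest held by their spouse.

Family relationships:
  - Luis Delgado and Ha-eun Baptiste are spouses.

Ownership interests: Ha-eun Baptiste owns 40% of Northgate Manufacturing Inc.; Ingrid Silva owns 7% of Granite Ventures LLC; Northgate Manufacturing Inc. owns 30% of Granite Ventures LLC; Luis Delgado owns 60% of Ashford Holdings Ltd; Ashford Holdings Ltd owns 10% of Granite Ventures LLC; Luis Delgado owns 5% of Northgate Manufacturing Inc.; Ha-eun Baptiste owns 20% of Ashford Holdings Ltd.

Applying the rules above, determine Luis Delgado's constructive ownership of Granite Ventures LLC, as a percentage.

By spousal attribution (R3), Luis Delgado is treated as also owning Ha-eun Baptiste's interest in Ashford Holdings Ltd, giving 60% + 20% = 80%.
By spousal attribution (R3), Luis Delgado is treated as also owning Ha-eun Baptiste's interest in Northgate Manufacturing Inc, giving 5% + 40% = 45%.
Chain via Ashford Holdings Ltd (R2): 80% × 10% = 8% of Granite Ventures LLC.
Chain via Northgate Manufacturing Inc. (R2): 45% × 30% = 13.5% of Granite Ventures LLC.
Aggregating (R1): 8% + 13.5% = 21.5%.

21.5%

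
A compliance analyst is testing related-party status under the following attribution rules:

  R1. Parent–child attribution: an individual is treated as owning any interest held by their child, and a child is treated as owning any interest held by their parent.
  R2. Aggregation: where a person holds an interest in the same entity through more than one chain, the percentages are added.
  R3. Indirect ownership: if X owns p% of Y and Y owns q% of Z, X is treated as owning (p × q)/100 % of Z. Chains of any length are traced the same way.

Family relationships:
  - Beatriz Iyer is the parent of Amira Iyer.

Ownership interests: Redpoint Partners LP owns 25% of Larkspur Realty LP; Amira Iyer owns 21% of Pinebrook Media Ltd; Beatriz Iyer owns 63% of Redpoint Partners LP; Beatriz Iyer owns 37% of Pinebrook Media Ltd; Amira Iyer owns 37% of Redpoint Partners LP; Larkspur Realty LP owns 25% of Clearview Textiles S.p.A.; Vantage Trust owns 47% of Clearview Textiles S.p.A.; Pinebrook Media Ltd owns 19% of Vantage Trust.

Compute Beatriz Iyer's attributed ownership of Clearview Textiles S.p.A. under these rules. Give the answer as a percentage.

By parent–child attribution (R1), Beatriz Iyer is treated as also owning Amira Iyer's interest in Redpoint Partners LP, giving 63% + 37% = 100%.
By parent–child attribution (R1), Beatriz Iyer is treated as also owning Amira Iyer's interest in Pinebrook Media Ltd, giving 37% + 21% = 58%.
Chain via Redpoint Partners LP → Larkspur Realty LP (R3): 100% × 25% × 25% = 6.25% of Clearview Textiles S.p.A.
Chain via Pinebrook Media Ltd → Vantage Trust (R3): 58% × 19% × 47% = 5.1794% of Clearview Textiles S.p.A.
Aggregating (R2): 6.25% + 5.1794% = 11.4294%.

11.4294%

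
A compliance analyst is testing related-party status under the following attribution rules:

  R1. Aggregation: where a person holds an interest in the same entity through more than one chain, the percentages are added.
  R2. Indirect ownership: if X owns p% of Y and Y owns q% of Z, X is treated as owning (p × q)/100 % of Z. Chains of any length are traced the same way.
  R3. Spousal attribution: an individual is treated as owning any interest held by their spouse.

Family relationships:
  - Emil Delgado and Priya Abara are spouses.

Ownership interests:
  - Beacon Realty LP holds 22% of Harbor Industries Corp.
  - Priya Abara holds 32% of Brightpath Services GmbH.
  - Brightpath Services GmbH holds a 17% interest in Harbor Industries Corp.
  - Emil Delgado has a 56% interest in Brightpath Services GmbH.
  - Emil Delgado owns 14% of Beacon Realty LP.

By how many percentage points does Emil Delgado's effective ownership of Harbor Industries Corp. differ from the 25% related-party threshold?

By spousal attribution (R3), Emil Delgado is treated as also owning Priya Abara's interest in Brightpath Services GmbH, giving 56% + 32% = 88%.
Chain via Brightpath Services GmbH (R2): 88% × 17% = 14.96% of Harbor Industries Corp.
Chain via Beacon Realty LP (R2): 14% × 22% = 3.08% of Harbor Industries Corp.
Aggregating (R1): 14.96% + 3.08% = 18.04%.
18.04% falls short of the 25% threshold by 6.96 percentage points.

6.96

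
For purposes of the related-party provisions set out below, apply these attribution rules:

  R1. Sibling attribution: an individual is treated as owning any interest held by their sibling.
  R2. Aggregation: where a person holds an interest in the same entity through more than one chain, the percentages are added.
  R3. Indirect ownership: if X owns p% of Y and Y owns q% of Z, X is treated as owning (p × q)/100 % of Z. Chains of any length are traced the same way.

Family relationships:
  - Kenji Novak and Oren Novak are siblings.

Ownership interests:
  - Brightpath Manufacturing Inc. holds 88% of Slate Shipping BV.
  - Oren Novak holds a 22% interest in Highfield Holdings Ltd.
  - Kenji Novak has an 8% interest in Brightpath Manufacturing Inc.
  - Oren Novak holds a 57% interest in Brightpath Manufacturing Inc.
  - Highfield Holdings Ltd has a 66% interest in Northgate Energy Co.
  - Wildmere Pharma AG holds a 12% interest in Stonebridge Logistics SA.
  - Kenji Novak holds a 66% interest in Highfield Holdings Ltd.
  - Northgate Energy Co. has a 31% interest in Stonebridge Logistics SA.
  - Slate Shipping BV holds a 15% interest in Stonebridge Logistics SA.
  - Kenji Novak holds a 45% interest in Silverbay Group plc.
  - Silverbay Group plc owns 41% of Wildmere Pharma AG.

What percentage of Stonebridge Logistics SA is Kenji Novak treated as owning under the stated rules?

By sibling attribution (R1), Kenji Novak is treated as also owning Oren Novak's interest in Brightpath Manufacturing Inc, giving 8% + 57% = 65%.
By sibling attribution (R1), Kenji Novak is treated as also owning Oren Novak's interest in Highfield Holdings Ltd, giving 66% + 22% = 88%.
Chain via Brightpath Manufacturing Inc. → Slate Shipping BV (R3): 65% × 88% × 15% = 8.58% of Stonebridge Logistics SA.
Chain via Highfield Holdings Ltd → Northgate Energy Co. (R3): 88% × 66% × 31% = 18.0048% of Stonebridge Logistics SA.
Chain via Silverbay Group plc → Wildmere Pharma AG (R3): 45% × 41% × 12% = 2.214% of Stonebridge Logistics SA.
Aggregating (R2): 8.58% + 18.0048% + 2.214% = 28.7988%.

28.7988%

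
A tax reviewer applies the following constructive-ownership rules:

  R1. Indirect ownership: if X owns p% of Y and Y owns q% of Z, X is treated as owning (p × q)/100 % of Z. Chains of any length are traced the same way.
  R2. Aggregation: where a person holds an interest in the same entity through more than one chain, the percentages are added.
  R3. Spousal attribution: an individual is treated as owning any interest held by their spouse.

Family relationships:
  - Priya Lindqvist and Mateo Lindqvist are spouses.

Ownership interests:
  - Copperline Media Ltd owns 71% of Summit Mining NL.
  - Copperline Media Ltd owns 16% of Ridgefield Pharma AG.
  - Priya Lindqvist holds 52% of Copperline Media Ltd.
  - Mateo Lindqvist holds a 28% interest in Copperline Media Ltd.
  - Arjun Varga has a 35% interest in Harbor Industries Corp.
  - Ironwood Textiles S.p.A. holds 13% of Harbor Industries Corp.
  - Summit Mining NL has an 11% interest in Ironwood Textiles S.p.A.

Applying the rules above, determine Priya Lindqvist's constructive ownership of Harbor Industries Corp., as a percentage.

0.81224%

By spousal attribution (R3), Priya Lindqvist is treated as also owning Mateo Lindqvist's interest in Copperline Media Ltd, giving 52% + 28% = 80%.
Chain via Copperline Media Ltd → Summit Mining NL → Ironwood Textiles S.p.A. (R1): 80% × 71% × 11% × 13% = 0.81224% of Harbor Industries Corp.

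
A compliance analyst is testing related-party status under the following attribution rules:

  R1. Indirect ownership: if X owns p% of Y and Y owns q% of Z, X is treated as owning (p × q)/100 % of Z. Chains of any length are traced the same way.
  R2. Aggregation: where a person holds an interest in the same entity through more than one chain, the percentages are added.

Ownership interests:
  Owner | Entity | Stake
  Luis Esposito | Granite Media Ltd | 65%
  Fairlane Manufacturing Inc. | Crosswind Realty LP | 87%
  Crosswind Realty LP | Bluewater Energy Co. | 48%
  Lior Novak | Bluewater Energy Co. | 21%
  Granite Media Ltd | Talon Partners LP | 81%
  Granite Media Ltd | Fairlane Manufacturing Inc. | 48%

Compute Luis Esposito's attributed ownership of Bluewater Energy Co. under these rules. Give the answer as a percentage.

Chain via Granite Media Ltd → Fairlane Manufacturing Inc. → Crosswind Realty LP (R1): 65% × 48% × 87% × 48% = 13.02912% of Bluewater Energy Co.

13.02912%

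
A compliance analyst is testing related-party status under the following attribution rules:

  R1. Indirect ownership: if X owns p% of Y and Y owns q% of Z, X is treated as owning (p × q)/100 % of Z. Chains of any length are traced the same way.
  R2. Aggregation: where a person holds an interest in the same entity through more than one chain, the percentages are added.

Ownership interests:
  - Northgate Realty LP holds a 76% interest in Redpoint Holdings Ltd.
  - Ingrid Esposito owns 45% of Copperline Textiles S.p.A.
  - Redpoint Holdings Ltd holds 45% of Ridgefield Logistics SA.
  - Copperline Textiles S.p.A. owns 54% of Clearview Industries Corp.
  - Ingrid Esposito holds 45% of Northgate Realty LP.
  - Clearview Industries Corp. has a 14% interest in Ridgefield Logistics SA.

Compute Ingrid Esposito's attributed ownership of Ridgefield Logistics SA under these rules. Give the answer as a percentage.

18.792%

Chain via Northgate Realty LP → Redpoint Holdings Ltd (R1): 45% × 76% × 45% = 15.39% of Ridgefield Logistics SA.
Chain via Copperline Textiles S.p.A. → Clearview Industries Corp. (R1): 45% × 54% × 14% = 3.402% of Ridgefield Logistics SA.
Aggregating (R2): 15.39% + 3.402% = 18.792%.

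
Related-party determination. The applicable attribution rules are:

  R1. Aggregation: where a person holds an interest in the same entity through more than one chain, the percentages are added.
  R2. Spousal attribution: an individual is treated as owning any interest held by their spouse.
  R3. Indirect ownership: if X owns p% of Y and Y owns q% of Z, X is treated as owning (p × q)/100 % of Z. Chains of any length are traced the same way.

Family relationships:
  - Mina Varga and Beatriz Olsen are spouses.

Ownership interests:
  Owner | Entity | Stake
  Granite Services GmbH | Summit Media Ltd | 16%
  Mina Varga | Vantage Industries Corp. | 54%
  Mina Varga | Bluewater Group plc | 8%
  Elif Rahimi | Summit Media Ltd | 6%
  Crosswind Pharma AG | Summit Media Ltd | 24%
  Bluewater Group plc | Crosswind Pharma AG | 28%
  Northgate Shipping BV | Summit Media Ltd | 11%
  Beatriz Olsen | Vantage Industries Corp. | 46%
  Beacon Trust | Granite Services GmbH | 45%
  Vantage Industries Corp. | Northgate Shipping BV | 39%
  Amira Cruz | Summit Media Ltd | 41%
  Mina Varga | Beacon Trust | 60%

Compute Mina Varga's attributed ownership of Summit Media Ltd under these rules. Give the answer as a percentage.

9.1476%

By spousal attribution (R2), Mina Varga is treated as also owning Beatriz Olsen's interest in Vantage Industries Corp, giving 54% + 46% = 100%.
Chain via Bluewater Group plc → Crosswind Pharma AG (R3): 8% × 28% × 24% = 0.5376% of Summit Media Ltd.
Chain via Beacon Trust → Granite Services GmbH (R3): 60% × 45% × 16% = 4.32% of Summit Media Ltd.
Chain via Vantage Industries Corp. → Northgate Shipping BV (R3): 100% × 39% × 11% = 4.29% of Summit Media Ltd.
Aggregating (R1): 0.5376% + 4.32% + 4.29% = 9.1476%.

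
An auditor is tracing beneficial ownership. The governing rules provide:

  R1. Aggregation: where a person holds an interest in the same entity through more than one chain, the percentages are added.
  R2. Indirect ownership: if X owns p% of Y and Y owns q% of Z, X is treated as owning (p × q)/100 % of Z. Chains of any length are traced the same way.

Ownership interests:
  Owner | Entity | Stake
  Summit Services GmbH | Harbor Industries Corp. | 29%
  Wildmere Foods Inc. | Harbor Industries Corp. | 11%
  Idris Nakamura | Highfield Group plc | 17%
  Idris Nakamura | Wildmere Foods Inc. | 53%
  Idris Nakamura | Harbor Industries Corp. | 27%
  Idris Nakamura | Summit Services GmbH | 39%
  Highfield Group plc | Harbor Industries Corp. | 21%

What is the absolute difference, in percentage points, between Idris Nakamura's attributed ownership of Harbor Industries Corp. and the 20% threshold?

27.71

Chain via Summit Services GmbH (R2): 39% × 29% = 11.31% of Harbor Industries Corp.
Chain via Wildmere Foods Inc. (R2): 53% × 11% = 5.83% of Harbor Industries Corp.
Chain via Highfield Group plc (R2): 17% × 21% = 3.57% of Harbor Industries Corp.
Direct interest in Harbor Industries Corp: 27%.
Aggregating (R1): 11.31% + 5.83% + 3.57% + 27% = 47.71%.
47.71% exceeds the 20% threshold by 27.71 percentage points.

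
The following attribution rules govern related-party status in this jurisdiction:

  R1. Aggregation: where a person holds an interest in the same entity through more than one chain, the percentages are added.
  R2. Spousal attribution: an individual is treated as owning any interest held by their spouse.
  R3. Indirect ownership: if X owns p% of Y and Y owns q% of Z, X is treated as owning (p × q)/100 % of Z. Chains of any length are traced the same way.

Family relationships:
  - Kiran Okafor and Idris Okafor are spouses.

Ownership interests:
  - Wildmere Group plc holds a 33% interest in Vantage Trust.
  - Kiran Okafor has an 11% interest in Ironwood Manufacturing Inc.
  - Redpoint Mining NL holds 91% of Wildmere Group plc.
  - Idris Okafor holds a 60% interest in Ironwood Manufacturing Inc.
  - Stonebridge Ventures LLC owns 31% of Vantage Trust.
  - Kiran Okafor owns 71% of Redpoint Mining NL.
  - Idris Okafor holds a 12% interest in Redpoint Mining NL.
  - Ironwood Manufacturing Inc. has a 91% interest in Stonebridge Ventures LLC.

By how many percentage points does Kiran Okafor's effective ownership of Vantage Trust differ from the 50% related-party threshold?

By spousal attribution (R2), Kiran Okafor is treated as also owning Idris Okafor's interest in Ironwood Manufacturing Inc, giving 11% + 60% = 71%.
By spousal attribution (R2), Kiran Okafor is treated as also owning Idris Okafor's interest in Redpoint Mining NL, giving 71% + 12% = 83%.
Chain via Ironwood Manufacturing Inc. → Stonebridge Ventures LLC (R3): 71% × 91% × 31% = 20.0291% of Vantage Trust.
Chain via Redpoint Mining NL → Wildmere Group plc (R3): 83% × 91% × 33% = 24.9249% of Vantage Trust.
Aggregating (R1): 20.0291% + 24.9249% = 44.954%.
44.954% falls short of the 50% threshold by 5.046 percentage points.

5.046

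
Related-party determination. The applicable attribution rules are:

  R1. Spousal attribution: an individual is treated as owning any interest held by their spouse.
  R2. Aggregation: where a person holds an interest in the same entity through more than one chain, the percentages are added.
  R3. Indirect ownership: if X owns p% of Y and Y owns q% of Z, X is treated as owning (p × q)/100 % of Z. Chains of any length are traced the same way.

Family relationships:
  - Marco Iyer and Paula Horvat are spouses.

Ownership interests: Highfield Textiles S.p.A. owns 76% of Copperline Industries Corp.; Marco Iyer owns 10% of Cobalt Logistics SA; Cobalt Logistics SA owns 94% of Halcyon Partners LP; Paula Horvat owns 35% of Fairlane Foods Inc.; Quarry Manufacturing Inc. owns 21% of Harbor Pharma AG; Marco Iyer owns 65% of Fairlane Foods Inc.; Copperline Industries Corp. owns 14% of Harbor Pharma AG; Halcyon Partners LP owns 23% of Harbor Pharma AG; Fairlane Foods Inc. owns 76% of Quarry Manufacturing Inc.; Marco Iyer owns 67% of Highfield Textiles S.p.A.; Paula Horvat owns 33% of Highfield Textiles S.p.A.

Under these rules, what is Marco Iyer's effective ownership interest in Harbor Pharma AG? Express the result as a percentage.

By spousal attribution (R1), Marco Iyer is treated as also owning Paula Horvat's interest in Fairlane Foods Inc, giving 65% + 35% = 100%.
By spousal attribution (R1), Marco Iyer is treated as also owning Paula Horvat's interest in Highfield Textiles S.p.A, giving 67% + 33% = 100%.
Chain via Fairlane Foods Inc. → Quarry Manufacturing Inc. (R3): 100% × 76% × 21% = 15.96% of Harbor Pharma AG.
Chain via Highfield Textiles S.p.A. → Copperline Industries Corp. (R3): 100% × 76% × 14% = 10.64% of Harbor Pharma AG.
Chain via Cobalt Logistics SA → Halcyon Partners LP (R3): 10% × 94% × 23% = 2.162% of Harbor Pharma AG.
Aggregating (R2): 15.96% + 10.64% + 2.162% = 28.762%.

28.762%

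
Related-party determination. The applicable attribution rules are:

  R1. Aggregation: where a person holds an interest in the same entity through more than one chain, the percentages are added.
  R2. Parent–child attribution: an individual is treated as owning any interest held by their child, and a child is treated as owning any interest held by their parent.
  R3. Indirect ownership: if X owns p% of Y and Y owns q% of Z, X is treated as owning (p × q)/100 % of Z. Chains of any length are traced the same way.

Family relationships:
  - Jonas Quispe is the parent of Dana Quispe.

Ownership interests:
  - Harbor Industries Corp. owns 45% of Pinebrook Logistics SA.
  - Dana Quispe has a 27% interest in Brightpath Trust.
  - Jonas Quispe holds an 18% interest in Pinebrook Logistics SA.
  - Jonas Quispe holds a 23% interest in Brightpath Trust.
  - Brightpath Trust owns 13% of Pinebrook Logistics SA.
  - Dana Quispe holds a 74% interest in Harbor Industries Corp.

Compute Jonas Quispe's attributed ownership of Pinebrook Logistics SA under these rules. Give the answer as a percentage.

By parent–child attribution (R2), Jonas Quispe is treated as also owning Dana Quispe's interest in Brightpath Trust, giving 23% + 27% = 50%.
By parent–child attribution (R2), Jonas Quispe is treated as owning Dana Quispe's 74% interest in Harbor Industries Corp.
Chain via Brightpath Trust (R3): 50% × 13% = 6.5% of Pinebrook Logistics SA.
Direct interest in Pinebrook Logistics SA: 18%.
Chain via Harbor Industries Corp. (R3): 74% × 45% = 33.3% of Pinebrook Logistics SA.
Aggregating (R1): 6.5% + 18% + 33.3% = 57.8%.

57.8%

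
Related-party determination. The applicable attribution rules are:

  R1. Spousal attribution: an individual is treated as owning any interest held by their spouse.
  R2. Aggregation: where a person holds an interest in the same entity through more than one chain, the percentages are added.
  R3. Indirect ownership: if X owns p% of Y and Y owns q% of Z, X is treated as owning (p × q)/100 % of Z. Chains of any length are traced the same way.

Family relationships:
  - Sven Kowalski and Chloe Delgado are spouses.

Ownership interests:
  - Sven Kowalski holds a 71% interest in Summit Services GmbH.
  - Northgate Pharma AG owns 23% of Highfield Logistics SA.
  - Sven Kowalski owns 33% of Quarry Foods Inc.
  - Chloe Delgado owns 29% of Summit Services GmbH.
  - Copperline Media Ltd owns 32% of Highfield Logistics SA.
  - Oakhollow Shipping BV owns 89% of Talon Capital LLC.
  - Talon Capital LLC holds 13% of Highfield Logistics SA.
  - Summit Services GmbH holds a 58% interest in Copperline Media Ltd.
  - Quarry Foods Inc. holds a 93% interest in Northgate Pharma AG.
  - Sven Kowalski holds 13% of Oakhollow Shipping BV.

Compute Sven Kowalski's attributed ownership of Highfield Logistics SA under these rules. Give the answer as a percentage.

27.1228%

By spousal attribution (R1), Sven Kowalski is treated as also owning Chloe Delgado's interest in Summit Services GmbH, giving 71% + 29% = 100%.
Chain via Oakhollow Shipping BV → Talon Capital LLC (R3): 13% × 89% × 13% = 1.5041% of Highfield Logistics SA.
Chain via Summit Services GmbH → Copperline Media Ltd (R3): 100% × 58% × 32% = 18.56% of Highfield Logistics SA.
Chain via Quarry Foods Inc. → Northgate Pharma AG (R3): 33% × 93% × 23% = 7.0587% of Highfield Logistics SA.
Aggregating (R2): 1.5041% + 18.56% + 7.0587% = 27.1228%.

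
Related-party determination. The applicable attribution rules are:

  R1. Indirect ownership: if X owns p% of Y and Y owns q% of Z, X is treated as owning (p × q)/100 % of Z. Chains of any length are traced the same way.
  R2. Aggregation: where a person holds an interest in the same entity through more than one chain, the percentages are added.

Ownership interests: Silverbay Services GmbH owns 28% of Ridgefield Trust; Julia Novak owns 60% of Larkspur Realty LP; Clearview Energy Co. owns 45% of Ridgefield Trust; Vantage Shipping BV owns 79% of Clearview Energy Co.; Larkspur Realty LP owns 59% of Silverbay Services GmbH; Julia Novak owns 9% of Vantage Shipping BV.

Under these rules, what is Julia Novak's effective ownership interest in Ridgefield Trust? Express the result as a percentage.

Chain via Larkspur Realty LP → Silverbay Services GmbH (R1): 60% × 59% × 28% = 9.912% of Ridgefield Trust.
Chain via Vantage Shipping BV → Clearview Energy Co. (R1): 9% × 79% × 45% = 3.1995% of Ridgefield Trust.
Aggregating (R2): 9.912% + 3.1995% = 13.1115%.

13.1115%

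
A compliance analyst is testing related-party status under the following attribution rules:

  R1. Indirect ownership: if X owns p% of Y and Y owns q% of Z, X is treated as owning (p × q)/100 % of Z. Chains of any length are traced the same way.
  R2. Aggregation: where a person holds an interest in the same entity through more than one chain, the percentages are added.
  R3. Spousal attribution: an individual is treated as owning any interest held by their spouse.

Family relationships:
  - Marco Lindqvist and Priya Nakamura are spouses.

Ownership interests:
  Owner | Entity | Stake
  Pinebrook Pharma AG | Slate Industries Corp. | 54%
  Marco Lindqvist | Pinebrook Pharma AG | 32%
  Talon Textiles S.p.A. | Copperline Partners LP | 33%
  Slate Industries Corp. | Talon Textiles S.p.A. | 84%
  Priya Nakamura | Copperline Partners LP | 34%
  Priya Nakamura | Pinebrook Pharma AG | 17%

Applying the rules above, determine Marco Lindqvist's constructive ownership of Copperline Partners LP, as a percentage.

41.334712%

By spousal attribution (R3), Marco Lindqvist is treated as also owning Priya Nakamura's interest in Pinebrook Pharma AG, giving 32% + 17% = 49%.
By spousal attribution (R3), Marco Lindqvist is treated as owning Priya Nakamura's 34% interest in Copperline Partners LP.
Chain via Pinebrook Pharma AG → Slate Industries Corp. → Talon Textiles S.p.A. (R1): 49% × 54% × 84% × 33% = 7.334712% of Copperline Partners LP.
Direct interest in Copperline Partners LP: 34%.
Aggregating (R2): 7.334712% + 34% = 41.334712%.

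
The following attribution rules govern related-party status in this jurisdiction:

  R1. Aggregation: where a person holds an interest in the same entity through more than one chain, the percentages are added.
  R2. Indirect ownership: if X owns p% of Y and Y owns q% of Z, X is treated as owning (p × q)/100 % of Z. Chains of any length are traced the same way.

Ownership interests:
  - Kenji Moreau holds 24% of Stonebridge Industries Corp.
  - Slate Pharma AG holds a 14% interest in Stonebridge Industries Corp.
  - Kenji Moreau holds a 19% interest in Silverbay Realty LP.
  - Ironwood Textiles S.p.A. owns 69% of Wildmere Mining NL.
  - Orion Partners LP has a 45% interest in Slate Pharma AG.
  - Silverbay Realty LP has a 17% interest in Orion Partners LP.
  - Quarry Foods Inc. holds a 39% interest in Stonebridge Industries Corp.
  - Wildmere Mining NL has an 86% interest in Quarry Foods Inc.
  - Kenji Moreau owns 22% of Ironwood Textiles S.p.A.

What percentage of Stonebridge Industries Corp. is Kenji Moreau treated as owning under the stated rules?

29.294862%

Chain via Ironwood Textiles S.p.A. → Wildmere Mining NL → Quarry Foods Inc. (R2): 22% × 69% × 86% × 39% = 5.091372% of Stonebridge Industries Corp.
Chain via Silverbay Realty LP → Orion Partners LP → Slate Pharma AG (R2): 19% × 17% × 45% × 14% = 0.20349% of Stonebridge Industries Corp.
Direct interest in Stonebridge Industries Corp: 24%.
Aggregating (R1): 5.091372% + 0.20349% + 24% = 29.294862%.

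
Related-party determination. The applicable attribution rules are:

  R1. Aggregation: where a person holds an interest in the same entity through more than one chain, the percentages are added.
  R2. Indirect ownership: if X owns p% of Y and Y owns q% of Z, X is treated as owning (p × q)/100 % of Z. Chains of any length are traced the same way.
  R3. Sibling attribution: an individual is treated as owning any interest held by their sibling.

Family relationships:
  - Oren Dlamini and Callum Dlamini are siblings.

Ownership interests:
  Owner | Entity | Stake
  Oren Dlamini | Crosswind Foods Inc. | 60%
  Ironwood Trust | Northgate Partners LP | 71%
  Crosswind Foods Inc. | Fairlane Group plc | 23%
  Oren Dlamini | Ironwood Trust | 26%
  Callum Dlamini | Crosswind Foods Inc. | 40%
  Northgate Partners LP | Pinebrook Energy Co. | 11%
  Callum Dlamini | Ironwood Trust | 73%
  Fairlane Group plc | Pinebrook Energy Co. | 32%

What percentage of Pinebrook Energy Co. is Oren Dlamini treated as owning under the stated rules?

15.0919%

By sibling attribution (R3), Oren Dlamini is treated as also owning Callum Dlamini's interest in Ironwood Trust, giving 26% + 73% = 99%.
By sibling attribution (R3), Oren Dlamini is treated as also owning Callum Dlamini's interest in Crosswind Foods Inc, giving 60% + 40% = 100%.
Chain via Ironwood Trust → Northgate Partners LP (R2): 99% × 71% × 11% = 7.7319% of Pinebrook Energy Co.
Chain via Crosswind Foods Inc. → Fairlane Group plc (R2): 100% × 23% × 32% = 7.36% of Pinebrook Energy Co.
Aggregating (R1): 7.7319% + 7.36% = 15.0919%.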